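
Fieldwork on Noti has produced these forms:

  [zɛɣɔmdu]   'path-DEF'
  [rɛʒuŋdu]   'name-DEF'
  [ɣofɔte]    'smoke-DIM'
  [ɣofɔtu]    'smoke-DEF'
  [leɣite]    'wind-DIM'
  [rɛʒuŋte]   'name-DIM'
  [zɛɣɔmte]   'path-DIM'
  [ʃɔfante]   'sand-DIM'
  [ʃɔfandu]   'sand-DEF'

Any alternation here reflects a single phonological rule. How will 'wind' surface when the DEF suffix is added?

The DEF suffix surfaces as [-du] and [-tu], depending on the final segment of the stem.
The DIM suffix, which begins with [t], is invariant after every stem; so [t] is not altered by any rule here.
So the underlying form is /-du/, and voiced stops become voiceless after a vowel.
After 'wind', which ends in a vowel, the suffix surfaces as [-tu], giving [leɣitu].

[leɣitu]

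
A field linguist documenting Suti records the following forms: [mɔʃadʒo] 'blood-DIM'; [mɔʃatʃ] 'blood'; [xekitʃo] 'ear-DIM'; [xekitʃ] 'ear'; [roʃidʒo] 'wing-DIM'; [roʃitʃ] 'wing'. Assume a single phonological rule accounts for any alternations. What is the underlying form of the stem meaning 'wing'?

/roʃidʒ/

The root 'wing' surfaces as [roʃidʒo] and [roʃitʃ], with a stem-final [dʒ] ~ [tʃ] alternation.
The stem 'ear' ([xekitʃo], [xekitʃ]) shows [tʃ] unchanged in both environments, so [tʃ] cannot be basic with [dʒ] derived before the DIM suffix.
Therefore /dʒ/ is basic and [tʃ] is derived by word-final obstruent devoicing (voiced obstruents become voiceless word-finally).
Hence 'wing' is /roʃidʒ/ underlyingly.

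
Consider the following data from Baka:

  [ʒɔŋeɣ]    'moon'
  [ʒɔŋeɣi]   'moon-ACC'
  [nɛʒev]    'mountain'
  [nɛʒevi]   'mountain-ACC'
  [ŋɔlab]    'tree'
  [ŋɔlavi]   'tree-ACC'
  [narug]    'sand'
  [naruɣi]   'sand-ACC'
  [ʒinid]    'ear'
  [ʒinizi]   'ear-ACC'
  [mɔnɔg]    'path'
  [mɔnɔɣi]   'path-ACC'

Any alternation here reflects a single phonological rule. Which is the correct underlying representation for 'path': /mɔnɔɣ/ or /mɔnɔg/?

'path' shows [g] ~ [ɣ] at the end of the stem ([mɔnɔg] vs [mɔnɔɣi]).
But 'moon' keeps [ɣ] in both environments ([ʒɔŋeɣ], [ʒɔŋeɣi]), so there is no rule changing /ɣ/ to [g] in isolation.
The underlying segment must be /g/; voiced stops become fricatives between vowels, yielding [ɣ] there.

/mɔnɔg/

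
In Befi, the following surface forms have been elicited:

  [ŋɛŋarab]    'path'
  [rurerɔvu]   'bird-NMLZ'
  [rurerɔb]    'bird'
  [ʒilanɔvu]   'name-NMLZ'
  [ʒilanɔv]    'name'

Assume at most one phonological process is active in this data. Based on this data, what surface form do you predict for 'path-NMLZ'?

In [rurerɔvu] and [rurerɔb] the final segment of 'bird' alternates: [v] ~ [b].
But 'name' keeps [v] in both environments ([ʒilanɔvu], [ʒilanɔv]), so there is no rule changing /v/ to [b] in isolation.
Therefore /b/ is basic and [v] is derived by intervocalic spirantization (voiced stops become fricatives between vowels).
The one attested form of 'path', [ŋɛŋarab], shows underlying /ŋɛŋarab/. Applying the same rule between vowels gives [ŋɛŋaravu].

[ŋɛŋaravu]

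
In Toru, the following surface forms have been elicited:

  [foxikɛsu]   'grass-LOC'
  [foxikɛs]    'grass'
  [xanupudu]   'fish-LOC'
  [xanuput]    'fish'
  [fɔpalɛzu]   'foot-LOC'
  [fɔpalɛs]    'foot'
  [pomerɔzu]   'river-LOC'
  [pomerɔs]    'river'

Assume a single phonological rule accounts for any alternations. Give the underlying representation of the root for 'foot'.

/fɔpalɛz/

In [fɔpalɛzu] and [fɔpalɛs] the final segment of 'foot' alternates: [z] ~ [s].
But 'grass' keeps [s] in both environments ([foxikɛsu], [foxikɛs]), so there is no rule changing /s/ to [z] before the LOC suffix.
The underlying segment must be /z/; voiced obstruents become voiceless word-finally, yielding [s] there.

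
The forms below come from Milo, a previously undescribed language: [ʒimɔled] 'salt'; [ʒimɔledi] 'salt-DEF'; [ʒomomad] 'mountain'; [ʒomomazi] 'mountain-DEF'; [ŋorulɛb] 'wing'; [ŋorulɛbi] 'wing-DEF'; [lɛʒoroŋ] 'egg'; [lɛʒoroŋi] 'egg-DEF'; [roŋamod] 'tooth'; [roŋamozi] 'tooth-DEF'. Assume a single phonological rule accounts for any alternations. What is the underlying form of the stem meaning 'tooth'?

'tooth' shows [d] ~ [z] at the end of the stem ([roŋamod] vs [roŋamozi]).
The stem 'salt' ([ʒimɔled], [ʒimɔledi]) shows [d] unchanged in both environments, so [d] cannot be basic with [z] derived before the DEF suffix.
Therefore /z/ is basic and [d] is derived by word-final hardening (voiced fricatives become stops word-finally).

/roŋamoz/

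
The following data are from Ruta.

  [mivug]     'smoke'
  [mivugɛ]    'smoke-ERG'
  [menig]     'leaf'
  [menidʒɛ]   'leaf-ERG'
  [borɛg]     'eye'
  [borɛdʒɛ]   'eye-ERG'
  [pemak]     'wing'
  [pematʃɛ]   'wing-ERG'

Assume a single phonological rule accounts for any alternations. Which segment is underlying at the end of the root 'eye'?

In [borɛg] and [borɛdʒɛ] the final segment of 'eye' alternates: [g] ~ [dʒ].
If /g/ were underlying and a rule turned it into [dʒ] before the ERG suffix, 'smoke' would also alternate; but it has [g] in both [mivug] and [mivugɛ].
The underlying segment must be /dʒ/; palato-alveolar /tʃ/ and /dʒ/ become [k] and [g] when no front vowel follows, yielding [g] there.

/dʒ/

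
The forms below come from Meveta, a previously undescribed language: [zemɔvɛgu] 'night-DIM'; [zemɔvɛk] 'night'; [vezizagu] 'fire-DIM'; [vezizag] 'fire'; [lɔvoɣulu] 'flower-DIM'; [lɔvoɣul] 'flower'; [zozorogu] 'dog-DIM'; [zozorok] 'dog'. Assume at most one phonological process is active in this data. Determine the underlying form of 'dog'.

The stem for 'dog' ends in [g] in [zozorogu] but [k] in [zozorok].
The stem 'fire' ([vezizagu], [vezizag]) shows [g] unchanged in both environments, so [g] cannot be basic with [k] derived in isolation.
The underlying segment must be /k/; voiceless stops become voiced between vowels, yielding [g] there.

/zozorok/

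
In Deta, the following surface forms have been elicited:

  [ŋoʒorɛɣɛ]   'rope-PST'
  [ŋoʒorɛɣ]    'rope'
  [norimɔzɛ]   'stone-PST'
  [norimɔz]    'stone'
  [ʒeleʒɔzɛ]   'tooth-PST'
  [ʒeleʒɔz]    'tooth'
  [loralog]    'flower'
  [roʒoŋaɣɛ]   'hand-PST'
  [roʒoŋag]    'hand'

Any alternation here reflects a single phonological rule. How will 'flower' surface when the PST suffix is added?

The root 'hand' surfaces as [roʒoŋaɣɛ] and [roʒoŋag], with a stem-final [ɣ] ~ [g] alternation.
Compare 'rope', with invariant [ɣ] in [ŋoʒorɛɣɛ] and [ŋoʒorɛɣ]: an analysis with underlying /ɣ/ and a rule producing [g] in isolation would wrongly predict alternation here too.
Therefore /g/ is basic and [ɣ] is derived by intervocalic spirantization (voiced stops become fricatives between vowels).
From [loralog] the stem 'flower' is /loralog/; between vowels this yields [loraloɣɛ].

[loraloɣɛ]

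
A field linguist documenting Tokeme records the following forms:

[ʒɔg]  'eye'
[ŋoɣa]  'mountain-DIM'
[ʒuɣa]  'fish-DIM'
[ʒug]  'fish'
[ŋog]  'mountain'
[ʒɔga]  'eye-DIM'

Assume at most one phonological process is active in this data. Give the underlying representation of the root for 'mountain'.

'mountain' shows [ɣ] ~ [g] at the end of the stem ([ŋoɣa] vs [ŋog]).
If /g/ were underlying and a rule turned it into [ɣ] before the DIM suffix, 'eye' would also alternate; but it has [g] in both [ʒɔga] and [ʒɔg].
The alternation reflects word-final hardening: voiced fricatives become stops word-finally. /ɣ/ is underlying.

/ŋoɣ/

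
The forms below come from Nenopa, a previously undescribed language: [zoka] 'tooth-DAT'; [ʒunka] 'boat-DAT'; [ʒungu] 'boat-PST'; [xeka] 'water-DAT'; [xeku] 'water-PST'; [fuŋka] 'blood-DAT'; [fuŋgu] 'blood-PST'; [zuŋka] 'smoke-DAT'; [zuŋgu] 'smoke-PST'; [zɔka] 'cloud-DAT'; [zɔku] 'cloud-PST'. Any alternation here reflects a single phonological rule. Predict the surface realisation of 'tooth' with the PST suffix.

[zoku]

The PST morpheme has two allomorphs, [-gu] and [-ku].
The DAT suffix, which begins with [k], is invariant after every stem; so [k] is not altered by any rule here.
So the underlying form is /-gu/, and voiced stops become voiceless after a vowel.
After 'tooth', which ends in a vowel, the suffix surfaces as [-ku], giving [zoku].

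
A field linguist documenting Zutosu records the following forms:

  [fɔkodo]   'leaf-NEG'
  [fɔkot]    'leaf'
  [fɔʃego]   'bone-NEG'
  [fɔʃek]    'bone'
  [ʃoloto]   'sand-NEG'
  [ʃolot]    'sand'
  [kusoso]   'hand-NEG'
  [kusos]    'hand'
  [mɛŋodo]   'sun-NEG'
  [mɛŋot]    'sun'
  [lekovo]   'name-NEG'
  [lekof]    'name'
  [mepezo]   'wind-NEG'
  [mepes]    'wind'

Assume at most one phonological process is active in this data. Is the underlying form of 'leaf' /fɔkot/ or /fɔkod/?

'leaf' shows [d] ~ [t] at the end of the stem ([fɔkodo] vs [fɔkot]).
The stem 'sand' ([ʃoloto], [ʃolot]) shows [t] unchanged in both environments, so [t] cannot be basic with [d] derived before the NEG suffix.
So /d/ is underlying, and a rule of word-final obstruent devoicing — voiced obstruents become voiceless word-finally — gives [t].

/fɔkod/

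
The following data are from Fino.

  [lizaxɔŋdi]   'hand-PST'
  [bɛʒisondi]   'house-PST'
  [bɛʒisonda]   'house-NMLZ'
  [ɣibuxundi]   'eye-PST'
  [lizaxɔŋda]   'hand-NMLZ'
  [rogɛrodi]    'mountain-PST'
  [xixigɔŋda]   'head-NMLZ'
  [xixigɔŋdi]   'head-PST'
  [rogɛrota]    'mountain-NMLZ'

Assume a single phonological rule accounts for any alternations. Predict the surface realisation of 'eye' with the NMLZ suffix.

The NMLZ morpheme has two allomorphs, [-da] and [-ta].
By contrast the PST suffix keeps its initial [d] throughout — that segment must be underlying.
So the underlying form is /-ta/, and voiceless stops become voiced after a nasal.
After 'eye', which ends in a nasal, the suffix surfaces as [-da], giving [ɣibuxunda].

[ɣibuxunda]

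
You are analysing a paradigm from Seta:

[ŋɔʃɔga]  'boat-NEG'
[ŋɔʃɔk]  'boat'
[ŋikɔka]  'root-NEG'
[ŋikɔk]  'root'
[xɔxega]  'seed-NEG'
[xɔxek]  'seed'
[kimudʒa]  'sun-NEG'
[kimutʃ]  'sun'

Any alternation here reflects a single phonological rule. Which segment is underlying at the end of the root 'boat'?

/g/

'boat' shows [g] ~ [k] at the end of the stem ([ŋɔʃɔga] vs [ŋɔʃɔk]).
But 'root' keeps [k] in both environments ([ŋikɔka], [ŋikɔk]), so there is no rule changing /k/ to [g] before the NEG suffix.
So /g/ is underlying, and a rule of word-final obstruent devoicing — voiced obstruents become voiceless word-finally — gives [k].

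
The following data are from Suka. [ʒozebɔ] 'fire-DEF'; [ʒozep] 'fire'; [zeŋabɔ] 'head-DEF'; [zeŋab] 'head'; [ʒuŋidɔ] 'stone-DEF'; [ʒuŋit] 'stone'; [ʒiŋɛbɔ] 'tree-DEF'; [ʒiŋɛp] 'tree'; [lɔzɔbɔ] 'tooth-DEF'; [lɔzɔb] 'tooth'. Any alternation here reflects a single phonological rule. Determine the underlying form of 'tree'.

The root 'tree' surfaces as [ʒiŋɛbɔ] and [ʒiŋɛp], with a stem-final [b] ~ [p] alternation.
If /b/ were underlying and a rule turned it into [p] in isolation, 'head' would also alternate; but it has [b] in both [zeŋabɔ] and [zeŋab].
So /p/ is underlying, and a rule of intervocalic voicing — voiceless stops become voiced between vowels — gives [b].

/ʒiŋɛp/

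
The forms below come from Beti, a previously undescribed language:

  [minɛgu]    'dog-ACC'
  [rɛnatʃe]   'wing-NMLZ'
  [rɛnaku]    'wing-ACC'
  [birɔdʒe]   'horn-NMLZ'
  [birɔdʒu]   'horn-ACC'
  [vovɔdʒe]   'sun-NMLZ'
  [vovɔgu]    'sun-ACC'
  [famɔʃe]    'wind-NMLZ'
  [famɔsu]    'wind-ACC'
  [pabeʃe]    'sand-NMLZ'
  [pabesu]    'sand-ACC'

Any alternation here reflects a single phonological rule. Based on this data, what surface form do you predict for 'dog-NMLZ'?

[minɛdʒe]

The root 'sun' surfaces as [vovɔdʒe] and [vovɔgu], with a stem-final [dʒ] ~ [g] alternation.
The stem 'horn' ([birɔdʒe], [birɔdʒu]) shows [dʒ] unchanged in both environments, so [dʒ] cannot be basic with [g] derived before the ACC suffix.
The underlying segment must be /g/; /k/, /g/ and /s/ become palato-alveolar [tʃ], [dʒ] and [ʃ] before a front vowel, yielding [dʒ] there.
The one attested form of 'dog', [minɛgu], shows underlying /minɛg/. Applying the same rule before a front vowel gives [minɛdʒe].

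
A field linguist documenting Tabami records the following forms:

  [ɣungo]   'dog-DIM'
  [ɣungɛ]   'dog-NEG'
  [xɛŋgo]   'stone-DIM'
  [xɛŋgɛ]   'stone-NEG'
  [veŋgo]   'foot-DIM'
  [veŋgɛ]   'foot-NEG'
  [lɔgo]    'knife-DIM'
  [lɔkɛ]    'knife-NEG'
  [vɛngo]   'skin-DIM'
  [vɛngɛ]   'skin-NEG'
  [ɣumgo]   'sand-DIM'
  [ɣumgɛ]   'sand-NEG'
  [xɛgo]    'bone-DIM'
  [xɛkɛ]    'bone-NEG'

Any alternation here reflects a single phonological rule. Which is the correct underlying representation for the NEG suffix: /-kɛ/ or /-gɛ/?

The NEG suffix surfaces as [-gɛ] and [-kɛ], depending on the final segment of the stem.
By contrast the DIM suffix keeps its initial [g] throughout — that segment must be underlying.
So the underlying form is /-kɛ/, and voiceless stops become voiced after a nasal.

/-kɛ/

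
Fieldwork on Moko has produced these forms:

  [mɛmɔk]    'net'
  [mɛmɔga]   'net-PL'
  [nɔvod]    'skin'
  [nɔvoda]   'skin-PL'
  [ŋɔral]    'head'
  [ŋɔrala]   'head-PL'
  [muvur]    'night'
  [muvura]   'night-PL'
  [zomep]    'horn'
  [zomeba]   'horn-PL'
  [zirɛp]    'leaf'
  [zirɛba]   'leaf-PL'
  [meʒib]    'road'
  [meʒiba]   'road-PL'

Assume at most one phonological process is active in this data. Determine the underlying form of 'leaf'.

The root 'leaf' surfaces as [zirɛp] and [zirɛba], with a stem-final [p] ~ [b] alternation.
But 'road' keeps [b] in both environments ([meʒib], [meʒiba]), so there is no rule changing /b/ to [p] in isolation.
Therefore /p/ is basic and [b] is derived by intervocalic voicing (voiceless stops become voiced between vowels).
The underlying form of 'leaf' is therefore /zirɛp/.

/zirɛp/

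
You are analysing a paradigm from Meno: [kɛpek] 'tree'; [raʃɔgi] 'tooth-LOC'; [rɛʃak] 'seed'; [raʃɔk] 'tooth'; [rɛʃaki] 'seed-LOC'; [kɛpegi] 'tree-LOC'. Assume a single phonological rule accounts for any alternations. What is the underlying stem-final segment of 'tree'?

In [kɛpek] and [kɛpegi] the final segment of 'tree' alternates: [k] ~ [g].
The stem 'seed' ([rɛʃak], [rɛʃaki]) shows [k] unchanged in both environments, so [k] cannot be basic with [g] derived before the LOC suffix.
So /g/ is underlying, and a rule of word-final obstruent devoicing — voiced obstruents become voiceless word-finally — gives [k].

/g/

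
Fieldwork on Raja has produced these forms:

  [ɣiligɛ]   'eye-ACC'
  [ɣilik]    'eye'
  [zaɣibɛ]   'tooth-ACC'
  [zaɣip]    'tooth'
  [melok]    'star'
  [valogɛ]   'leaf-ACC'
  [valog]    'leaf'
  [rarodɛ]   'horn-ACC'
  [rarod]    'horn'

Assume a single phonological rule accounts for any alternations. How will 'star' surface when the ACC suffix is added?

'eye' shows [g] ~ [k] at the end of the stem ([ɣiligɛ] vs [ɣilik]).
The stem 'leaf' ([valogɛ], [valog]) shows [g] unchanged in both environments, so [g] cannot be basic with [k] derived in isolation.
The underlying segment must be /k/; voiceless stops become voiced between vowels, yielding [g] there.
From [melok] the stem 'star' is /melok/; between vowels this yields [melogɛ].

[melogɛ]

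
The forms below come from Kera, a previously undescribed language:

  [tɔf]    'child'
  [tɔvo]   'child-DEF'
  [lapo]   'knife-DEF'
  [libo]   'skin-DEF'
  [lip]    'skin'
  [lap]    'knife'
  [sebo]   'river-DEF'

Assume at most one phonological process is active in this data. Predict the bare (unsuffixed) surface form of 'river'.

The stem for 'skin' ends in [b] in [libo] but [p] in [lip].
But 'knife' keeps [p] in both environments ([lapo], [lap]), so there is no rule changing /p/ to [b] before the DEF suffix.
Therefore /b/ is basic and [p] is derived by word-final obstruent devoicing (voiced obstruents become voiceless word-finally).
From [sebo] the stem 'river' is /seb/; word-finally this yields [sep].

[sep]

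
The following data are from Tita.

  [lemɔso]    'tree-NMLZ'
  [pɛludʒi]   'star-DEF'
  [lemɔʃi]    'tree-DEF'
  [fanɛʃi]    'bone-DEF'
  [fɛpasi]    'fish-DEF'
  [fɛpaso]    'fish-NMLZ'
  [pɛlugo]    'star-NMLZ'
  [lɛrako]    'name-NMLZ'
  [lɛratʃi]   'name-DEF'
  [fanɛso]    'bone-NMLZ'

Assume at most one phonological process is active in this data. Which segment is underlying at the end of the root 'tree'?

In [lemɔso] and [lemɔʃi] the final segment of 'tree' alternates: [s] ~ [ʃ].
Compare 'fish', with invariant [s] in [fɛpaso] and [fɛpasi]: an analysis with underlying /s/ and a rule producing [ʃ] before the DEF suffix would wrongly predict alternation here too.
So /ʃ/ is underlying, and a rule of depalatalization — palato-alveolar /tʃ/, /dʒ/ and /ʃ/ become [k], [g] and [s] when no front vowel follows — gives [s].

/ʃ/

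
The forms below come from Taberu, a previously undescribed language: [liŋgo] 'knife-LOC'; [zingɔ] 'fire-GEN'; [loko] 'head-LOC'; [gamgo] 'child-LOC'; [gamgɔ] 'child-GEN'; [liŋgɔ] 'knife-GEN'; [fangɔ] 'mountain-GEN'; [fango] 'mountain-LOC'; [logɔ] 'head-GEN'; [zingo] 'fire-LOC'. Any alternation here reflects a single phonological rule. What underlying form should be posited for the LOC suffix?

The LOC morpheme has two allomorphs, [-go] and [-ko].
By contrast the GEN suffix keeps its initial [g] throughout — that segment must be underlying.
The LOC suffix is therefore /-ko/ underlyingly, with post-nasal voicing: voiceless stops become voiced after a nasal.

/-ko/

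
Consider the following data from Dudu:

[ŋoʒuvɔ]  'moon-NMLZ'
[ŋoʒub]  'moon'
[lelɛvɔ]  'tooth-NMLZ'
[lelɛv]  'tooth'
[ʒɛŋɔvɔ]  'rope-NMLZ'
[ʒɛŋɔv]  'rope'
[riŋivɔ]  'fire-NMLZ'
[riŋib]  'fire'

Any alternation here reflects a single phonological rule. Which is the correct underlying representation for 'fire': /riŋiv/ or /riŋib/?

/riŋib/

In [riŋivɔ] and [riŋib] the final segment of 'fire' alternates: [v] ~ [b].
Compare 'rope', with invariant [v] in [ʒɛŋɔvɔ] and [ʒɛŋɔv]: an analysis with underlying /v/ and a rule producing [b] in isolation would wrongly predict alternation here too.
The alternation reflects intervocalic spirantization: voiced stops become fricatives between vowels. /b/ is underlying.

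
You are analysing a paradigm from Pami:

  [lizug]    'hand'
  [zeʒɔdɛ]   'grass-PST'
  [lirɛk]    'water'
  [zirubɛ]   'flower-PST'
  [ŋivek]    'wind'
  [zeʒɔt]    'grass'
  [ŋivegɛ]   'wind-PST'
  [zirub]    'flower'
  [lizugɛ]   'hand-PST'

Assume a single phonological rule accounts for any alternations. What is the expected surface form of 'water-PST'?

[lirɛgɛ]

The stem for 'wind' ends in [g] in [ŋivegɛ] but [k] in [ŋivek].
If /g/ were underlying and a rule turned it into [k] in isolation, 'hand' would also alternate; but it has [g] in both [lizugɛ] and [lizug].
So /k/ is underlying, and a rule of intervocalic voicing — voiceless stops become voiced between vowels — gives [g].
The one attested form of 'water', [lirɛk], shows underlying /lirɛk/. Applying the same rule between vowels gives [lirɛgɛ].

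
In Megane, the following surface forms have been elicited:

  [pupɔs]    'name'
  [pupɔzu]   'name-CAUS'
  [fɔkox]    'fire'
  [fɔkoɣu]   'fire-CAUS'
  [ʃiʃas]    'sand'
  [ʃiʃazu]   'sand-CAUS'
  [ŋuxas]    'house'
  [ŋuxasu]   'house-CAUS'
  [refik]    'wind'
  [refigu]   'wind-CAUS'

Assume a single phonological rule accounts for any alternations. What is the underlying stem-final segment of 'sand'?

The stem for 'sand' ends in [s] in [ʃiʃas] but [z] in [ʃiʃazu].
Compare 'house', with invariant [s] in [ŋuxas] and [ŋuxasu]: an analysis with underlying /s/ and a rule producing [z] before the CAUS suffix would wrongly predict alternation here too.
Therefore /z/ is basic and [s] is derived by word-final obstruent devoicing (voiced obstruents become voiceless word-finally).

/z/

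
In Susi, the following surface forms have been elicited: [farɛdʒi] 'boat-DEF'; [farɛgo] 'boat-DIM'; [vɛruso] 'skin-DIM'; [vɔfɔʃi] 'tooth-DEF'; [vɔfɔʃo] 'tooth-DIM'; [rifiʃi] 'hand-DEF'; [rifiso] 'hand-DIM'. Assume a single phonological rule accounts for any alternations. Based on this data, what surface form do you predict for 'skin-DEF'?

The stem for 'hand' ends in [ʃ] in [rifiʃi] but [s] in [rifiso].
If /ʃ/ were underlying and a rule turned it into [s] before the DIM suffix, 'tooth' would also alternate; but it has [ʃ] in both [vɔfɔʃi] and [vɔfɔʃo].
Therefore /s/ is basic and [ʃ] is derived by palatalization before a front vowel (/g/ and /s/ become palato-alveolar [dʒ] and [ʃ] before a front vowel).
From [vɛruso] the stem 'skin' is /vɛrus/; before a front vowel this yields [vɛruʃi].

[vɛruʃi]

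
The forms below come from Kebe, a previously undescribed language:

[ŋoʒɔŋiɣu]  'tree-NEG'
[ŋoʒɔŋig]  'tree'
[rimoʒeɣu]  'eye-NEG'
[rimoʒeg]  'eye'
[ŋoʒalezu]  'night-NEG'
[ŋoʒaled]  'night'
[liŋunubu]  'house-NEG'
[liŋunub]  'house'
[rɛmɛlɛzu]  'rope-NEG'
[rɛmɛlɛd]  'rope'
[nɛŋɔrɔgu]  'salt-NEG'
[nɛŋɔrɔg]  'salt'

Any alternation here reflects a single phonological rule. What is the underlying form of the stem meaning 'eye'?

The stem for 'eye' ends in [ɣ] in [rimoʒeɣu] but [g] in [rimoʒeg].
The stem 'salt' ([nɛŋɔrɔgu], [nɛŋɔrɔg]) shows [g] unchanged in both environments, so [g] cannot be basic with [ɣ] derived before the NEG suffix.
Therefore /ɣ/ is basic and [g] is derived by word-final hardening (voiced fricatives become stops word-finally).

/rimoʒeɣ/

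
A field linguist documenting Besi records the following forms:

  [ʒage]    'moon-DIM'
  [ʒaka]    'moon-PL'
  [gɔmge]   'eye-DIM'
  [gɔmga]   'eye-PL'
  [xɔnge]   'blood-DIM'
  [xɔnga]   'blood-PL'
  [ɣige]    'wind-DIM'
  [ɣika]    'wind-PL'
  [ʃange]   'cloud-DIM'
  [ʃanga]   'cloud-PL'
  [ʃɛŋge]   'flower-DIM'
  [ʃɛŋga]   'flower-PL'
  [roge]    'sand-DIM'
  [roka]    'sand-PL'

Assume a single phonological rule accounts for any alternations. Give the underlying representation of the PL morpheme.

The PL suffix surfaces as [-ga] and [-ka], depending on the final segment of the stem.
By contrast the DIM suffix keeps its initial [g] throughout — that segment must be underlying.
So the underlying form is /-ka/, and voiceless stops become voiced after a nasal.

/-ka/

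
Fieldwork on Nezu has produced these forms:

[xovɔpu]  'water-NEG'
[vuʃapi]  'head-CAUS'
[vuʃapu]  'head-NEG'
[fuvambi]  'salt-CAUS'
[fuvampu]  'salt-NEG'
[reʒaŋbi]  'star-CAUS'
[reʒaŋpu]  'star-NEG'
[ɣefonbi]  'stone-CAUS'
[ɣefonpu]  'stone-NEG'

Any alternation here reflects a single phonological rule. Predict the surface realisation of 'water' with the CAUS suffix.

[xovɔpi]

The CAUS suffix surfaces as [-bi] and [-pi], depending on the final segment of the stem.
The NEG suffix, which begins with [p], is invariant after every stem; so [p] is not altered by any rule here.
The CAUS suffix is therefore /-bi/ underlyingly, with post-vocalic devoicing: voiced stops become voiceless after a vowel.
After 'water', which ends in a vowel, the suffix surfaces as [-pi], giving [xovɔpi].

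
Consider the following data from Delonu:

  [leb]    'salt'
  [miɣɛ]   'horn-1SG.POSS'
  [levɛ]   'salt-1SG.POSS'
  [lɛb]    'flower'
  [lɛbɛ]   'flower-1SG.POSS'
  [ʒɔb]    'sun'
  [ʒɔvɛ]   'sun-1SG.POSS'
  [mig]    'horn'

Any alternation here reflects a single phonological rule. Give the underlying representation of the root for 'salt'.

'salt' shows [b] ~ [v] at the end of the stem ([leb] vs [levɛ]).
Compare 'flower', with invariant [b] in [lɛb] and [lɛbɛ]: an analysis with underlying /b/ and a rule producing [v] before the 1SG.POSS suffix would wrongly predict alternation here too.
The underlying segment must be /v/; voiced fricatives become stops word-finally, yielding [b] there.

/lev/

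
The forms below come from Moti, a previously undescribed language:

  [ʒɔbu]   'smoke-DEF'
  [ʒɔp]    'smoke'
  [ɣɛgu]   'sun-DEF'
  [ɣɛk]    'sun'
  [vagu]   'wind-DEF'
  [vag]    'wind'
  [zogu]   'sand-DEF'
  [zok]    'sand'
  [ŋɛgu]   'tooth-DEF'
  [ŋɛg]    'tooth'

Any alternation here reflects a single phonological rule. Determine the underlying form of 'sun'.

/ɣɛk/

The root 'sun' surfaces as [ɣɛgu] and [ɣɛk], with a stem-final [g] ~ [k] alternation.
Compare 'tooth', with invariant [g] in [ŋɛgu] and [ŋɛg]: an analysis with underlying /g/ and a rule producing [k] in isolation would wrongly predict alternation here too.
The underlying segment must be /k/; voiceless stops become voiced between vowels, yielding [g] there.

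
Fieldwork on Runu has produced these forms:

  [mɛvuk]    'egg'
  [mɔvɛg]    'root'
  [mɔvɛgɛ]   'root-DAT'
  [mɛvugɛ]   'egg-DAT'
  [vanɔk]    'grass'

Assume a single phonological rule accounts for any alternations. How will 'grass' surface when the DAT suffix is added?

The stem for 'egg' ends in [g] in [mɛvugɛ] but [k] in [mɛvuk].
But 'root' keeps [g] in both environments ([mɔvɛgɛ], [mɔvɛg]), so there is no rule changing /g/ to [k] in isolation.
The alternation reflects intervocalic voicing: voiceless stops become voiced between vowels. /k/ is underlying.
From [vanɔk] the stem 'grass' is /vanɔk/; between vowels this yields [vanɔgɛ].

[vanɔgɛ]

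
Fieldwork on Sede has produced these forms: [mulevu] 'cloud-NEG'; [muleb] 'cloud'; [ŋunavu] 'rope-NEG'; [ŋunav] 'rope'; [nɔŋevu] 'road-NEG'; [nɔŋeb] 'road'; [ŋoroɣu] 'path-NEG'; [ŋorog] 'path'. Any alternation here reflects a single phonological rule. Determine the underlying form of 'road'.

In [nɔŋevu] and [nɔŋeb] the final segment of 'road' alternates: [v] ~ [b].
Compare 'rope', with invariant [v] in [ŋunavu] and [ŋunav]: an analysis with underlying /v/ and a rule producing [b] in isolation would wrongly predict alternation here too.
The underlying segment must be /b/; voiced stops become fricatives between vowels, yielding [v] there.
Hence 'road' is /nɔŋeb/ underlyingly.

/nɔŋeb/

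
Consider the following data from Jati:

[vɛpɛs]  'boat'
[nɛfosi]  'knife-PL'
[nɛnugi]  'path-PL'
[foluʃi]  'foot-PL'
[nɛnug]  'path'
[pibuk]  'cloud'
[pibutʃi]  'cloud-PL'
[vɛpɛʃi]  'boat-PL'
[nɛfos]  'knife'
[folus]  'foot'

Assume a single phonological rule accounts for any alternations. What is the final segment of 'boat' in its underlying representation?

'boat' shows [s] ~ [ʃ] at the end of the stem ([vɛpɛs] vs [vɛpɛʃi]).
The stem 'knife' ([nɛfos], [nɛfosi]) shows [s] unchanged in both environments, so [s] cannot be basic with [ʃ] derived before the PL suffix.
The underlying segment must be /ʃ/; palato-alveolar /tʃ/ and /ʃ/ become [k] and [s] when no front vowel follows, yielding [s] there.

/ʃ/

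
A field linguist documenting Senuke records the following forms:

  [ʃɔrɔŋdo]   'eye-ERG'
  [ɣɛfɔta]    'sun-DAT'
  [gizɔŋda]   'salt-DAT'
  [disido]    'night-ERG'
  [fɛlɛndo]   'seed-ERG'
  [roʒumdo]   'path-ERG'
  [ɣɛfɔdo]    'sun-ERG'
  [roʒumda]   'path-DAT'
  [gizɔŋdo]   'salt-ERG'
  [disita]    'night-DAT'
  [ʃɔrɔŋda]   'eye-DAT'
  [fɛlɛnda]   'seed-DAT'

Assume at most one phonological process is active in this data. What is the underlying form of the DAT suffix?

/-ta/

The DAT suffix surfaces as [-da] and [-ta], depending on the final segment of the stem.
By contrast the ERG suffix keeps its initial [d] throughout — that segment must be underlying.
So the underlying form is /-ta/, and voiceless stops become voiced after a nasal.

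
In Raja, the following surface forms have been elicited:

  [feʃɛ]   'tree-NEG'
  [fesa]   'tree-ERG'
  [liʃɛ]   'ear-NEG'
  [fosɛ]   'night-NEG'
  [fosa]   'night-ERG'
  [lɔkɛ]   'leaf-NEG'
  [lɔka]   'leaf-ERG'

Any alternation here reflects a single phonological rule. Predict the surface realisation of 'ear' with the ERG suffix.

The stem for 'tree' ends in [ʃ] in [feʃɛ] but [s] in [fesa].
Compare 'night', with invariant [s] in [fosɛ] and [fosa]: an analysis with underlying /s/ and a rule producing [ʃ] before the NEG suffix would wrongly predict alternation here too.
The alternation reflects depalatalization: palato-alveolar /ʃ/ becomes [s] when no front vowel follows. /ʃ/ is underlying.
The one attested form of 'ear', [liʃɛ], shows underlying /liʃ/. Applying the same rule when no front vowel follows gives [lisa].

[lisa]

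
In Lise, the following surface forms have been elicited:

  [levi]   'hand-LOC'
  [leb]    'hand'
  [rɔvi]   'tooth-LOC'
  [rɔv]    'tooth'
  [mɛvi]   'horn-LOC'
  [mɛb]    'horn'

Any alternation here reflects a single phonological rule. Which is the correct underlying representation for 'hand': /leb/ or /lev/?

/leb/

The root 'hand' surfaces as [levi] and [leb], with a stem-final [v] ~ [b] alternation.
The stem 'tooth' ([rɔvi], [rɔv]) shows [v] unchanged in both environments, so [v] cannot be basic with [b] derived in isolation.
The underlying segment must be /b/; voiced stops become fricatives between vowels, yielding [v] there.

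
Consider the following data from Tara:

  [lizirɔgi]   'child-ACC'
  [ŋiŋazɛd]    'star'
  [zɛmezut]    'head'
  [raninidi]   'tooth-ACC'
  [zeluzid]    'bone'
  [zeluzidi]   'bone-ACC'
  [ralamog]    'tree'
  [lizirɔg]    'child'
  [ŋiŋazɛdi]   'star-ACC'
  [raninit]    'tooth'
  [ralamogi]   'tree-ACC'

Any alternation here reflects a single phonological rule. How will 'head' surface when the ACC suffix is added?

The stem for 'tooth' ends in [d] in [raninidi] but [t] in [raninit].
Compare 'bone', with invariant [d] in [zeluzidi] and [zeluzid]: an analysis with underlying /d/ and a rule producing [t] in isolation would wrongly predict alternation here too.
The underlying segment must be /t/; voiceless stops become voiced between vowels, yielding [d] there.
The one attested form of 'head', [zɛmezut], shows underlying /zɛmezut/. Applying the same rule between vowels gives [zɛmezudi].

[zɛmezudi]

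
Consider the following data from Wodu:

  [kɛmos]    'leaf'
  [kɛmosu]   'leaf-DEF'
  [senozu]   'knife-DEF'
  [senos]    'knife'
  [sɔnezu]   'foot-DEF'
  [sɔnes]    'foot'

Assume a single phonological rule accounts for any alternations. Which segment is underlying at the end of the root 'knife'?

The root 'knife' surfaces as [senozu] and [senos], with a stem-final [z] ~ [s] alternation.
If /s/ were underlying and a rule turned it into [z] before the DEF suffix, 'leaf' would also alternate; but it has [s] in both [kɛmosu] and [kɛmos].
Therefore /z/ is basic and [s] is derived by word-final obstruent devoicing (voiced obstruents become voiceless word-finally).

/z/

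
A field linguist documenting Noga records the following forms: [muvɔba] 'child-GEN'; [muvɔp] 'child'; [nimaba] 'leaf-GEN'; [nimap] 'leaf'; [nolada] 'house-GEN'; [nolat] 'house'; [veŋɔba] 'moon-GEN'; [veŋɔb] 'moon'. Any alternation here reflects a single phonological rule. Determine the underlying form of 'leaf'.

/nimap/

In [nimaba] and [nimap] the final segment of 'leaf' alternates: [b] ~ [p].
The stem 'moon' ([veŋɔba], [veŋɔb]) shows [b] unchanged in both environments, so [b] cannot be basic with [p] derived in isolation.
Therefore /p/ is basic and [b] is derived by intervocalic voicing (voiceless stops become voiced between vowels).
So 'leaf' = /nimap/.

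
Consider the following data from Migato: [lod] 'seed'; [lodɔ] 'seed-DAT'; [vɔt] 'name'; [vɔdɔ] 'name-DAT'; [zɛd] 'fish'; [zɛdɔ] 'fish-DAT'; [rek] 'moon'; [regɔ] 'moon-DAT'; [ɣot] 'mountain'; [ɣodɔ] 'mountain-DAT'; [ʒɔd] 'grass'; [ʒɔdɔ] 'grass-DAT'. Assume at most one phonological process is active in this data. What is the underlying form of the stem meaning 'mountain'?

/ɣot/

The stem for 'mountain' ends in [t] in [ɣot] but [d] in [ɣodɔ].
But 'fish' keeps [d] in both environments ([zɛd], [zɛdɔ]), so there is no rule changing /d/ to [t] in isolation.
Therefore /t/ is basic and [d] is derived by intervocalic voicing (voiceless stops become voiced between vowels).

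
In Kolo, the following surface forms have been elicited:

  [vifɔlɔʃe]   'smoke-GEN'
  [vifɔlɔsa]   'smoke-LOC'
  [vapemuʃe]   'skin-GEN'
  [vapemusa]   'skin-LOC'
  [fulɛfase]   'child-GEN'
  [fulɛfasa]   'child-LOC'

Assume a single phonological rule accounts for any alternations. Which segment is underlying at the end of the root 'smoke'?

The root 'smoke' surfaces as [vifɔlɔʃe] and [vifɔlɔsa], with a stem-final [ʃ] ~ [s] alternation.
The stem 'child' ([fulɛfase], [fulɛfasa]) shows [s] unchanged in both environments, so [s] cannot be basic with [ʃ] derived before the GEN suffix.
The alternation reflects depalatalization: palato-alveolar /ʃ/ becomes [s] when no front vowel follows. /ʃ/ is underlying.

/ʃ/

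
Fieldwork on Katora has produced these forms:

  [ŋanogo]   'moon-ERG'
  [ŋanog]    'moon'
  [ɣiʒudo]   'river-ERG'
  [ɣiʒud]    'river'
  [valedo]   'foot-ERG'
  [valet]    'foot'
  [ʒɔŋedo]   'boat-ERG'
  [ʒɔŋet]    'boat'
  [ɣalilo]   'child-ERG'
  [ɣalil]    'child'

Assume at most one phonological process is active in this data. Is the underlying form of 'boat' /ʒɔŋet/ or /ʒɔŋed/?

In [ʒɔŋedo] and [ʒɔŋet] the final segment of 'boat' alternates: [d] ~ [t].
The stem 'river' ([ɣiʒudo], [ɣiʒud]) shows [d] unchanged in both environments, so [d] cannot be basic with [t] derived in isolation.
Therefore /t/ is basic and [d] is derived by intervocalic voicing (voiceless stops become voiced between vowels).

/ʒɔŋet/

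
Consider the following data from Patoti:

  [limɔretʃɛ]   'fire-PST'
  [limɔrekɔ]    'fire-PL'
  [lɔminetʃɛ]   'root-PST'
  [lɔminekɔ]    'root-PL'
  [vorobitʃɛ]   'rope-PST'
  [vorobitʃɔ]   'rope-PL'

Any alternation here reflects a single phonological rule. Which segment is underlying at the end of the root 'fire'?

In [limɔretʃɛ] and [limɔrekɔ] the final segment of 'fire' alternates: [tʃ] ~ [k].
If /tʃ/ were underlying and a rule turned it into [k] before the PL suffix, 'rope' would also alternate; but it has [tʃ] in both [vorobitʃɛ] and [vorobitʃɔ].
So /k/ is underlying, and a rule of palatalization before a front vowel — /k/ becomes palato-alveolar [tʃ] before a front vowel — gives [tʃ].

/k/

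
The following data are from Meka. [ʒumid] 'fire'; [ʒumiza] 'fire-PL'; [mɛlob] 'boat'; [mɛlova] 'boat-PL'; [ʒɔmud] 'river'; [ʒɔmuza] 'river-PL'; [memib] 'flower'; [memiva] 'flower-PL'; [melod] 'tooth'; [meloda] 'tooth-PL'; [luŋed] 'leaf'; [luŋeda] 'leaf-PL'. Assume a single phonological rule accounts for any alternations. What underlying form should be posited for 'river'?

In [ʒɔmud] and [ʒɔmuza] the final segment of 'river' alternates: [d] ~ [z].
Compare 'tooth', with invariant [d] in [melod] and [meloda]: an analysis with underlying /d/ and a rule producing [z] before the PL suffix would wrongly predict alternation here too.
Therefore /z/ is basic and [d] is derived by word-final hardening (voiced fricatives become stops word-finally).

/ʒɔmuz/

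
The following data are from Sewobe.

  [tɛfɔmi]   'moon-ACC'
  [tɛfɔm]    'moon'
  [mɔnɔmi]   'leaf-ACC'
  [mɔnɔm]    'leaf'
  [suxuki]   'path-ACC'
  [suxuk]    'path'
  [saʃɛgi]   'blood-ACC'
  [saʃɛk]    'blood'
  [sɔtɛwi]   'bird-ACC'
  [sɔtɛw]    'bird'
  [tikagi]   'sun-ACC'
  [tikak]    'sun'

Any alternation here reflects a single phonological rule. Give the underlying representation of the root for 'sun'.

/tikag/

The root 'sun' surfaces as [tikagi] and [tikak], with a stem-final [g] ~ [k] alternation.
But 'path' keeps [k] in both environments ([suxuki], [suxuk]), so there is no rule changing /k/ to [g] before the ACC suffix.
Therefore /g/ is basic and [k] is derived by word-final obstruent devoicing (voiced obstruents become voiceless word-finally).
So 'sun' = /tikag/.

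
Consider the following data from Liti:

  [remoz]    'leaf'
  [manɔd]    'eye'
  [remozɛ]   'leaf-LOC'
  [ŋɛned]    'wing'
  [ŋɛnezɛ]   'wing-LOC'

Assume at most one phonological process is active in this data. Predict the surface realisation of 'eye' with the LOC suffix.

[manɔzɛ]

'wing' shows [d] ~ [z] at the end of the stem ([ŋɛned] vs [ŋɛnezɛ]).
But 'leaf' keeps [z] in both environments ([remoz], [remozɛ]), so there is no rule changing /z/ to [d] in isolation.
The underlying segment must be /d/; voiced stops become fricatives between vowels, yielding [z] there.
From [manɔd] the stem 'eye' is /manɔd/; between vowels this yields [manɔzɛ].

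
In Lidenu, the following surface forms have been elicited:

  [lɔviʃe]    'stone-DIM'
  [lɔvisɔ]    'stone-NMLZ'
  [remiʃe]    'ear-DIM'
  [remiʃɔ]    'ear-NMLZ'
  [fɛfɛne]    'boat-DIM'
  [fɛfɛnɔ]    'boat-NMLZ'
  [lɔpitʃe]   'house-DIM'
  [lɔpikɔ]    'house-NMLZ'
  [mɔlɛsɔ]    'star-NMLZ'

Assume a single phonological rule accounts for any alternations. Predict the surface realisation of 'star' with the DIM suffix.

In [lɔviʃe] and [lɔvisɔ] the final segment of 'stone' alternates: [ʃ] ~ [s].
Compare 'ear', with invariant [ʃ] in [remiʃe] and [remiʃɔ]: an analysis with underlying /ʃ/ and a rule producing [s] before the NMLZ suffix would wrongly predict alternation here too.
Therefore /s/ is basic and [ʃ] is derived by palatalization before a front vowel (/k/ and /s/ become palato-alveolar [tʃ] and [ʃ] before a front vowel).
The one attested form of 'star', [mɔlɛsɔ], shows underlying /mɔlɛs/. Applying the same rule before a front vowel gives [mɔlɛʃe].

[mɔlɛʃe]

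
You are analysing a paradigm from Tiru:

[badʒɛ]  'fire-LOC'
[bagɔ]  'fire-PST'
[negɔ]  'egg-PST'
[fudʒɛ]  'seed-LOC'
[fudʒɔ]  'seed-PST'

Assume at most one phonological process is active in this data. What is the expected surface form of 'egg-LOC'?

[nedʒɛ]

The root 'fire' surfaces as [badʒɛ] and [bagɔ], with a stem-final [dʒ] ~ [g] alternation.
Compare 'seed', with invariant [dʒ] in [fudʒɛ] and [fudʒɔ]: an analysis with underlying /dʒ/ and a rule producing [g] before the PST suffix would wrongly predict alternation here too.
Therefore /g/ is basic and [dʒ] is derived by palatalization before a front vowel (/g/ becomes palato-alveolar [dʒ] before a front vowel).
The one attested form of 'egg', [negɔ], shows underlying /neg/. Applying the same rule before a front vowel gives [nedʒɛ].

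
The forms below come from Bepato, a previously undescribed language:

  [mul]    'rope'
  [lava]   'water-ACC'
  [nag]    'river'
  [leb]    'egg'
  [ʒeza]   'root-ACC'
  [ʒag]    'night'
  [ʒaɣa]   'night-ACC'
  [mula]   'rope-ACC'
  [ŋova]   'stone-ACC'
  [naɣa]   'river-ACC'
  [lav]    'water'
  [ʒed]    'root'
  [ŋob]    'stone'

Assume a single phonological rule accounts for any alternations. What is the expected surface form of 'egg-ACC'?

'stone' shows [v] ~ [b] at the end of the stem ([ŋova] vs [ŋob]).
If /v/ were underlying and a rule turned it into [b] in isolation, 'water' would also alternate; but it has [v] in both [lava] and [lav].
The underlying segment must be /b/; voiced stops become fricatives between vowels, yielding [v] there.
The one attested form of 'egg', [leb], shows underlying /leb/. Applying the same rule between vowels gives [leva].

[leva]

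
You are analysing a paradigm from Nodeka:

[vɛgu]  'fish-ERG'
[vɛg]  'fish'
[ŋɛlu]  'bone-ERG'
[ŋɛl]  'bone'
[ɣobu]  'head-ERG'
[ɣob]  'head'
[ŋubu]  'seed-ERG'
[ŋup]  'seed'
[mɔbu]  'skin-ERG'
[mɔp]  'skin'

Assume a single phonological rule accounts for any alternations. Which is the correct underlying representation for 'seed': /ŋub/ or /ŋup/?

/ŋup/

In [ŋubu] and [ŋup] the final segment of 'seed' alternates: [b] ~ [p].
If /b/ were underlying and a rule turned it into [p] in isolation, 'head' would also alternate; but it has [b] in both [ɣobu] and [ɣob].
The alternation reflects intervocalic voicing: voiceless stops become voiced between vowels. /p/ is underlying.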